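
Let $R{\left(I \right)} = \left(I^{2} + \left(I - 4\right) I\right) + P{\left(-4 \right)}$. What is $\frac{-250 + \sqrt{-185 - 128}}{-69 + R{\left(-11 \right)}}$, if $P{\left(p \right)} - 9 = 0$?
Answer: $- \frac{125}{113} + \frac{i \sqrt{313}}{226} \approx -1.1062 + 0.078282 i$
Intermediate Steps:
$P{\left(p \right)} = 9$ ($P{\left(p \right)} = 9 + 0 = 9$)
$R{\left(I \right)} = 9 + I^{2} + I \left(-4 + I\right)$ ($R{\left(I \right)} = \left(I^{2} + \left(I - 4\right) I\right) + 9 = \left(I^{2} + \left(-4 + I\right) I\right) + 9 = \left(I^{2} + I \left(-4 + I\right)\right) + 9 = 9 + I^{2} + I \left(-4 + I\right)$)
$\frac{-250 + \sqrt{-185 - 128}}{-69 + R{\left(-11 \right)}} = \frac{-250 + \sqrt{-185 - 128}}{-69 + \left(9 - -44 + 2 \left(-11\right)^{2}\right)} = \frac{-250 + \sqrt{-313}}{-69 + \left(9 + 44 + 2 \cdot 121\right)} = \frac{-250 + i \sqrt{313}}{-69 + \left(9 + 44 + 242\right)} = \frac{-250 + i \sqrt{313}}{-69 + 295} = \frac{-250 + i \sqrt{313}}{226} = \left(-250 + i \sqrt{313}\right) \frac{1}{226} = - \frac{125}{113} + \frac{i \sqrt{313}}{226}$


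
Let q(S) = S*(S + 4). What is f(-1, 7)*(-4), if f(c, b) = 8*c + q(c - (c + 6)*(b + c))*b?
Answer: -23404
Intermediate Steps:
q(S) = S*(4 + S)
f(c, b) = 8*c + b*(c - (6 + c)*(b + c))*(4 + c - (6 + c)*(b + c)) (f(c, b) = 8*c + ((c - (c + 6)*(b + c))*(4 + (c - (c + 6)*(b + c))))*b = 8*c + ((c - (6 + c)*(b + c))*(4 + (c - (6 + c)*(b + c))))*b = 8*c + ((c - (6 + c)*(b + c))*(4 + c - (6 + c)*(b + c)))*b = 8*c + b*(c - (6 + c)*(b + c))*(4 + c - (6 + c)*(b + c)))
f(-1, 7)*(-4) = (8*(-1) + 7*((-1)**2 + 5*(-1) + 6*7 + 7*(-1))*(-4 + (-1)**2 + 5*(-1) + 6*7 + 7*(-1)))*(-4) = (-8 + 7*(1 - 5 + 42 - 7)*(-4 + 1 - 5 + 42 - 7))*(-4) = (-8 + 7*31*27)*(-4) = (-8 + 5859)*(-4) = 5851*(-4) = -23404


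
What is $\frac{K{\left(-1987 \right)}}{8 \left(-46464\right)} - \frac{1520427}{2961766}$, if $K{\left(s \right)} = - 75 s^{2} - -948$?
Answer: $\frac{146074747378143}{183487327232} \approx 796.1$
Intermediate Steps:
$K{\left(s \right)} = 948 - 75 s^{2}$ ($K{\left(s \right)} = - 75 s^{2} + 948 = 948 - 75 s^{2}$)
$\frac{K{\left(-1987 \right)}}{8 \left(-46464\right)} - \frac{1520427}{2961766} = \frac{948 - 75 \left(-1987\right)^{2}}{8 \left(-46464\right)} - \frac{1520427}{2961766} = \frac{948 - 296112675}{-371712} - \frac{1520427}{2961766} = \left(948 - 296112675\right) \left(- \frac{1}{371712}\right) - \frac{1520427}{2961766} = \left(-296111727\right) \left(- \frac{1}{371712}\right) - \frac{1520427}{2961766} = \frac{98703909}{123904} - \frac{1520427}{2961766} = \frac{146074747378143}{183487327232}$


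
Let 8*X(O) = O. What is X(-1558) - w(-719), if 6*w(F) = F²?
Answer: -1036259/12 ≈ -86355.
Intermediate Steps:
w(F) = F²/6
X(O) = O/8
X(-1558) - w(-719) = (⅛)*(-1558) - (-719)²/6 = -779/4 - 516961/6 = -1036259/12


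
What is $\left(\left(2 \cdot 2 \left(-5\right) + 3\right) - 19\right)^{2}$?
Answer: $1296$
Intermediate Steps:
$\left(\left(2 \cdot 2 \left(-5\right) + 3\right) - 19\right)^{2} = \left(\left(2 \left(-10\right) + 3\right) - 19\right)^{2} = \left(\left(-20 + 3\right) - 19\right)^{2} = \left(-17 - 19\right)^{2} = \left(-36\right)^{2} = 1296$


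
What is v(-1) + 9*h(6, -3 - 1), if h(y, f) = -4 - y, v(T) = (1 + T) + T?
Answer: -91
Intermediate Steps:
v(T) = 1 + 2*T
v(-1) + 9*h(6, -3 - 1) = (1 + 2*(-1)) + 9*(-4 - 1*6) = (1 - 2) + 9*(-4 - 6) = -1 + 9*(-10) = -1 - 90 = -91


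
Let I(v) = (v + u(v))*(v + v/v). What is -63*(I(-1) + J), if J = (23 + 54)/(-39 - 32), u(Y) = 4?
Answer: 4851/71 ≈ 68.324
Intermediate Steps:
I(v) = (1 + v)*(4 + v) (I(v) = (v + 4)*(v + v/v) = (4 + v)*(v + 1) = (4 + v)*(1 + v) = (1 + v)*(4 + v))
J = -77/71 (J = 77/(-71) = 77*(-1/71) = -77/71 ≈ -1.0845)
-63*(I(-1) + J) = -63*((4 + (-1)**2 + 5*(-1)) - 77/71) = -63*((4 + 1 - 5) - 77/71) = -63*(0 - 77/71) = -63*(-77/71) = 4851/71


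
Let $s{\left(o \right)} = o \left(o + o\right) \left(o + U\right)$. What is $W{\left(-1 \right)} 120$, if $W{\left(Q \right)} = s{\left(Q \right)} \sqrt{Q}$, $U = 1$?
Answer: $0$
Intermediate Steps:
$s{\left(o \right)} = 2 o^{2} \left(1 + o\right)$ ($s{\left(o \right)} = o \left(o + o\right) \left(o + 1\right) = o 2 o \left(1 + o\right) = 2 o^{2} \left(1 + o\right)$)
$W{\left(Q \right)} = 2 Q^{\frac{5}{2}} \left(1 + Q\right)$ ($W{\left(Q \right)} = 2 Q^{2} \left(1 + Q\right) \sqrt{Q} = 2 Q^{\frac{5}{2}} \left(1 + Q\right)$)
$W{\left(-1 \right)} 120 = 2 \left(-1\right)^{\frac{5}{2}} \left(1 - 1\right) 120 = 2 i 0 \cdot 120 = 0 \cdot 120 = 0$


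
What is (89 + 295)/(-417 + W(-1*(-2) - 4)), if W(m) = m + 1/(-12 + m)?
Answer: -5376/5867 ≈ -0.91631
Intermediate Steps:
(89 + 295)/(-417 + W(-1*(-2) - 4)) = (89 + 295)/(-417 + (1 + (-1*(-2) - 4)**2 - 12*(-1*(-2) - 4))/(-12 + (-1*(-2) - 4))) = 384/(-417 + (1 + (2 - 4)**2 - 12*(2 - 4))/(-12 + (2 - 4))) = 384/(-417 + (1 + (-2)**2 - 12*(-2))/(-12 - 2)) = 384/(-417 + (1 + 4 + 24)/(-14)) = 384/(-417 - 1/14*29) = 384/(-417 - 29/14) = 384/(-5867/14) = 384*(-14/5867) = -5376/5867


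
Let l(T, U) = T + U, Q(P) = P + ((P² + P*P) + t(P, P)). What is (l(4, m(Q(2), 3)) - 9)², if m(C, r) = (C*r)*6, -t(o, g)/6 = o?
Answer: 1681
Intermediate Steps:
t(o, g) = -6*o
Q(P) = -5*P + 2*P² (Q(P) = P + ((P² + P*P) - 6*P) = P + ((P² + P²) - 6*P) = P + (2*P² - 6*P) = P + (-6*P + 2*P²) = -5*P + 2*P²)
m(C, r) = 6*C*r
(l(4, m(Q(2), 3)) - 9)² = ((4 + 6*(2*(-5 + 2*2))*3) - 9)² = ((4 + 6*(2*(-5 + 4))*3) - 9)² = ((4 + 6*(2*(-1))*3) - 9)² = ((4 + 6*(-2)*3) - 9)² = ((4 - 36) - 9)² = (-32 - 9)² = (-41)² = 1681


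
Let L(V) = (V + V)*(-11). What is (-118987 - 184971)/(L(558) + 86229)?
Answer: -303958/73953 ≈ -4.1102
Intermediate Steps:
L(V) = -22*V (L(V) = (2*V)*(-11) = -22*V)
(-118987 - 184971)/(L(558) + 86229) = (-118987 - 184971)/(-22*558 + 86229) = -303958/(-12276 + 86229) = -303958/73953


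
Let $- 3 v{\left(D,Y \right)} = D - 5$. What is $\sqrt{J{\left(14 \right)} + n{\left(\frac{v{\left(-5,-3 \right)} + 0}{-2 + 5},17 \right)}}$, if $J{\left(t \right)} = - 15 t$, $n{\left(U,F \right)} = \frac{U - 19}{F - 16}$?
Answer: $\frac{i \sqrt{2051}}{3} \approx 15.096 i$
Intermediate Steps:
$v{\left(D,Y \right)} = \frac{5}{3} - \frac{D}{3}$ ($v{\left(D,Y \right)} = - \frac{D - 5}{3} = - \frac{-5 + D}{3} = \frac{5}{3} - \frac{D}{3}$)
$n{\left(U,F \right)} = \frac{-19 + U}{-16 + F}$
$\sqrt{J{\left(14 \right)} + n{\left(\frac{v{\left(-5,-3 \right)} + 0}{-2 + 5},17 \right)}} = \sqrt{\left(-15\right) 14 + \frac{-19 + \frac{\left(\frac{5}{3} - - \frac{5}{3}\right) + 0}{-2 + 5}}{-16 + 17}} = \sqrt{-210 + \frac{-19 + \frac{\left(\frac{5}{3} + \frac{5}{3}\right) + 0}{3}}{1}} = \sqrt{-210 + 1 \left(-19 + \left(\frac{10}{3} + 0\right) \frac{1}{3}\right)} = \sqrt{-210 + 1 \left(-19 + \frac{10}{3} \cdot \frac{1}{3}\right)} = \sqrt{-210 + 1 \left(-19 + \frac{10}{9}\right)} = \sqrt{-210 + 1 \left(- \frac{161}{9}\right)} = \sqrt{-210 - \frac{161}{9}} = \sqrt{- \frac{2051}{9}} = \frac{i \sqrt{2051}}{3}$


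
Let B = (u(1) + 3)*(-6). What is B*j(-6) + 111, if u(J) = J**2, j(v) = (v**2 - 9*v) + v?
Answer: -1905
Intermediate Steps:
j(v) = v**2 - 8*v
B = -24 (B = (1**2 + 3)*(-6) = (1 + 3)*(-6) = 4*(-6) = -24)
B*j(-6) + 111 = -(-144)*(-8 - 6) + 111 = -(-144)*(-14) + 111 = -24*84 + 111 = -2016 + 111 = -1905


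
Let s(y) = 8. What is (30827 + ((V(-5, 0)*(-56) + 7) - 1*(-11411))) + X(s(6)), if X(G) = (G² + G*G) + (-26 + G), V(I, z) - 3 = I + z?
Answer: 42467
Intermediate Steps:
V(I, z) = 3 + I + z (V(I, z) = 3 + (I + z) = 3 + I + z)
X(G) = -26 + G + 2*G² (X(G) = (G² + G²) + (-26 + G) = 2*G² + (-26 + G) = -26 + G + 2*G²)
(30827 + ((V(-5, 0)*(-56) + 7) - 1*(-11411))) + X(s(6)) = (30827 + (((3 - 5 + 0)*(-56) + 7) - 1*(-11411))) + (-26 + 8 + 2*8²) = (30827 + ((-2*(-56) + 7) + 11411)) + (-26 + 8 + 2*64) = (30827 + ((112 + 7) + 11411)) + (-26 + 8 + 128) = (30827 + (119 + 11411)) + 110 = (30827 + 11530) + 110 = 42357 + 110 = 42467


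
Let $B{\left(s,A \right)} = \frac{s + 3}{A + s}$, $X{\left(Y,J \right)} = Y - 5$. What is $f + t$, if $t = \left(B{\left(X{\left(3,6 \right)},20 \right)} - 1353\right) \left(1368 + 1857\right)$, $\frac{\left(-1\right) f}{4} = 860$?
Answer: $- \frac{26200115}{6} \approx -4.3667 \cdot 10^{6}$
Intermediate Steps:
$X{\left(Y,J \right)} = -5 + Y$ ($X{\left(Y,J \right)} = Y - 5 = -5 + Y$)
$f = -3440$ ($f = \left(-4\right) 860 = -3440$)
$B{\left(s,A \right)} = \frac{3 + s}{A + s}$
$t = - \frac{26179475}{6}$ ($t = \left(\frac{3 + \left(-5 + 3\right)}{20 + \left(-5 + 3\right)} - 1353\right) \left(1368 + 1857\right) = \left(\frac{3 - 2}{20 - 2} - 1353\right) 3225 = \left(\frac{1}{18} \cdot 1 - 1353\right) 3225 = \left(\frac{1}{18} - 1353\right) 3225 = \left(- \frac{24353}{18}\right) 3225 = - \frac{26179475}{6} \approx -4.3632 \cdot 10^{6}$)
$f + t = -3440 - \frac{26179475}{6} = - \frac{26200115}{6}$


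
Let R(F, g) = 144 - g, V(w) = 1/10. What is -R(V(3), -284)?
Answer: -428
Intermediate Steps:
V(w) = 1/10
-R(V(3), -284) = -(144 - 1*(-284)) = -(144 + 284) = -1*428 = -428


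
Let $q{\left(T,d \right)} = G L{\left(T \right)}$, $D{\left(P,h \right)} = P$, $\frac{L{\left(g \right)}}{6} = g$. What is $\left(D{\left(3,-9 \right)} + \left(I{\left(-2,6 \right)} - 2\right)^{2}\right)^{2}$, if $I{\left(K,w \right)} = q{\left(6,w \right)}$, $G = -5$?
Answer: $1097398129$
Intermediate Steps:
$L{\left(g \right)} = 6 g$
$q{\left(T,d \right)} = - 30 T$ ($q{\left(T,d \right)} = - 5 \cdot 6 T = - 30 T$)
$I{\left(K,w \right)} = -180$ ($I{\left(K,w \right)} = \left(-30\right) 6 = -180$)
$\left(D{\left(3,-9 \right)} + \left(I{\left(-2,6 \right)} - 2\right)^{2}\right)^{2} = \left(3 + \left(-180 - 2\right)^{2}\right)^{2} = \left(3 + \left(-182\right)^{2}\right)^{2} = \left(3 + 33124\right)^{2} = 33127^{2} = 1097398129$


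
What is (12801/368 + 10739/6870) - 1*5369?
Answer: -6740898109/1264080 ≈ -5332.6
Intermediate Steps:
(12801/368 + 10739/6870) - 1*5369 = (12801*(1/368) + 10739*(1/6870)) - 5369 = (12801/368 + 10739/6870) - 5369 = 45947411/1264080 - 5369 = -6740898109/1264080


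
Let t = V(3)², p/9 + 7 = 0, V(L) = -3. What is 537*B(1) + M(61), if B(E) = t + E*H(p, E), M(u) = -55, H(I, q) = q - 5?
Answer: 2630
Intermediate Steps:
p = -63 (p = -63 + 9*0 = -63 + 0 = -63)
H(I, q) = -5 + q
t = 9 (t = (-3)² = 9)
B(E) = 9 + E*(-5 + E)
537*B(1) + M(61) = 537*(9 + 1*(-5 + 1)) - 55 = 537*(9 + 1*(-4)) - 55 = 537*(9 - 4) - 55 = 537*5 - 55 = 2685 - 55 = 2630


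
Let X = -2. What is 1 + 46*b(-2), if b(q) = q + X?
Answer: -183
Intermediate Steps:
b(q) = -2 + q (b(q) = q - 2 = -2 + q)
1 + 46*b(-2) = 1 + 46*(-2 - 2) = 1 + 46*(-4) = 1 - 184 = -183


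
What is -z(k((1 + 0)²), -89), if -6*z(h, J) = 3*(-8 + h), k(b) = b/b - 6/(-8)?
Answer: -25/8 ≈ -3.1250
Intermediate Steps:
k(b) = 7/4 (k(b) = 1 - 6*(-⅛) = 1 + ¾ = 7/4)
z(h, J) = 4 - h/2 (z(h, J) = -(-8 + h)/2 = -(-24 + 3*h)/6 = 4 - h/2)
-z(k((1 + 0)²), -89) = -(4 - ½*7/4) = -(4 - 7/8) = -1*25/8 = -25/8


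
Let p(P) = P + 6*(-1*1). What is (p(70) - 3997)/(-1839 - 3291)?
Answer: 23/30 ≈ 0.76667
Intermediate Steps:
p(P) = -6 + P (p(P) = P + 6*(-1) = P - 6 = -6 + P)
(p(70) - 3997)/(-1839 - 3291) = ((-6 + 70) - 3997)/(-1839 - 3291) = (64 - 3997)/(-5130) = -3933*(-1/5130) = 23/30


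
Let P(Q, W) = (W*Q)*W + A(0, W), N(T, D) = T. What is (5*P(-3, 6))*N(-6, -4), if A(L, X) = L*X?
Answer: 3240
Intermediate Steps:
P(Q, W) = Q*W² (P(Q, W) = (W*Q)*W + 0*W = (Q*W)*W + 0 = Q*W² + 0 = Q*W²)
(5*P(-3, 6))*N(-6, -4) = (5*(-3*6²))*(-6) = (5*(-3*36))*(-6) = (5*(-108))*(-6) = -540*(-6) = 3240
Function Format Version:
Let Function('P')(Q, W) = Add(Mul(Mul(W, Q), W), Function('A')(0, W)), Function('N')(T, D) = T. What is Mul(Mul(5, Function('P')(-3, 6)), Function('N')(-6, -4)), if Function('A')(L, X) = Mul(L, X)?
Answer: 3240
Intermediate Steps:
Function('P')(Q, W) = Mul(Q, Pow(W, 2)) (Function('P')(Q, W) = Add(Mul(Mul(W, Q), W), Mul(0, W)) = Add(Mul(Mul(Q, W), W), 0) = Add(Mul(Q, Pow(W, 2)), 0) = Mul(Q, Pow(W, 2)))
Mul(Mul(5, Function('P')(-3, 6)), Function('N')(-6, -4)) = Mul(Mul(5, Mul(-3, Pow(6, 2))), -6) = Mul(Mul(5, Mul(-3, 36)), -6) = Mul(Mul(5, -108), -6) = Mul(-540, -6) = 3240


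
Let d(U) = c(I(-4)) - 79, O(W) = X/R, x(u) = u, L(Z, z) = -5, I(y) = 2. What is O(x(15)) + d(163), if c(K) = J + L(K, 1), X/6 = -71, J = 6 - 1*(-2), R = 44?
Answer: -1885/22 ≈ -85.682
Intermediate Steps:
J = 8 (J = 6 + 2 = 8)
X = -426 (X = 6*(-71) = -426)
c(K) = 3 (c(K) = 8 - 5 = 3)
O(W) = -213/22 (O(W) = -426/44 = -426*1/44 = -213/22)
d(U) = -76 (d(U) = 3 - 79 = -76)
O(x(15)) + d(163) = -213/22 - 76 = -1885/22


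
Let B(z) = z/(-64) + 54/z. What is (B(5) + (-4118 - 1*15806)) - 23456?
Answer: -13878169/320 ≈ -43369.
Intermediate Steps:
B(z) = 54/z - z/64 (B(z) = z*(-1/64) + 54/z = -z/64 + 54/z = 54/z - z/64)
(B(5) + (-4118 - 1*15806)) - 23456 = ((54/5 - 1/64*5) + (-4118 - 1*15806)) - 23456 = ((54*(⅕) - 5/64) + (-4118 - 15806)) - 23456 = ((54/5 - 5/64) - 19924) - 23456 = (3431/320 - 19924) - 23456 = -6372249/320 - 23456 = -13878169/320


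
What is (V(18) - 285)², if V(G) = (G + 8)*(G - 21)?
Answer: 131769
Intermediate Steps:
V(G) = (-21 + G)*(8 + G) (V(G) = (8 + G)*(-21 + G) = (-21 + G)*(8 + G))
(V(18) - 285)² = ((-168 + 18² - 13*18) - 285)² = ((-168 + 324 - 234) - 285)² = (-78 - 285)² = (-363)² = 131769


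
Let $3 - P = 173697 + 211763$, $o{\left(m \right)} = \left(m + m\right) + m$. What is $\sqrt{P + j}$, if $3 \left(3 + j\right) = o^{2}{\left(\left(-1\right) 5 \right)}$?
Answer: $77 i \sqrt{65} \approx 620.79 i$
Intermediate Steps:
$o{\left(m \right)} = 3 m$ ($o{\left(m \right)} = 2 m + m = 3 m$)
$j = 72$ ($j = -3 + \frac{\left(3 \left(\left(-1\right) 5\right)\right)^{2}}{3} = -3 + \frac{\left(3 \left(-5\right)\right)^{2}}{3} = -3 + \frac{\left(-15\right)^{2}}{3} = -3 + \frac{1}{3} \cdot 225 = -3 + 75 = 72$)
$P = -385457$ ($P = 3 - \left(173697 + 211763\right) = 3 - 385460 = -385457$)
$\sqrt{P + j} = \sqrt{-385457 + 72} = \sqrt{-385385} = 77 i \sqrt{65}$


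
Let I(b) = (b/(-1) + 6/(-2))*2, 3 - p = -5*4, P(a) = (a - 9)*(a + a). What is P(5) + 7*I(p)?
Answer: -404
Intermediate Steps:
P(a) = 2*a*(-9 + a) (P(a) = (-9 + a)*(2*a) = 2*a*(-9 + a))
p = 23 (p = 3 - (-5)*4 = 3 - 1*(-20) = 3 + 20 = 23)
I(b) = -6 - 2*b (I(b) = (b*(-1) + 6*(-½))*2 = (-b - 3)*2 = (-3 - b)*2 = -6 - 2*b)
P(5) + 7*I(p) = 2*5*(-9 + 5) + 7*(-6 - 2*23) = 2*5*(-4) + 7*(-6 - 46) = -40 + 7*(-52) = -40 - 364 = -404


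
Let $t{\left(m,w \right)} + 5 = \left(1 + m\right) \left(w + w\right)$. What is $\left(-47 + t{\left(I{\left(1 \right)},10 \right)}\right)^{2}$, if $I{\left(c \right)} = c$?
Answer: $144$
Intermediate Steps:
$t{\left(m,w \right)} = -5 + 2 w \left(1 + m\right)$ ($t{\left(m,w \right)} = -5 + \left(1 + m\right) \left(w + w\right) = -5 + \left(1 + m\right) 2 w = -5 + 2 w \left(1 + m\right)$)
$\left(-47 + t{\left(I{\left(1 \right)},10 \right)}\right)^{2} = \left(-47 + \left(-5 + 2 \cdot 10 + 2 \cdot 1 \cdot 10\right)\right)^{2} = \left(-47 + \left(-5 + 20 + 20\right)\right)^{2} = \left(-47 + 35\right)^{2} = \left(-12\right)^{2} = 144$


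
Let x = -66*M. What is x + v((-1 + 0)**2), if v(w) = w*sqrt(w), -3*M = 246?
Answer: 5413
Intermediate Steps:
M = -82 (M = -1/3*246 = -82)
x = 5412 (x = -66*(-82) = 5412)
v(w) = w**(3/2)
x + v((-1 + 0)**2) = 5412 + ((-1 + 0)**2)**(3/2) = 5412 + ((-1)**2)**(3/2) = 5412 + 1**(3/2) = 5412 + 1 = 5413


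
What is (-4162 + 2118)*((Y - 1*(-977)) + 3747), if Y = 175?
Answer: -10013556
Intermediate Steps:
(-4162 + 2118)*((Y - 1*(-977)) + 3747) = (-4162 + 2118)*((175 - 1*(-977)) + 3747) = -2044*((175 + 977) + 3747) = -2044*(1152 + 3747) = -2044*4899 = -10013556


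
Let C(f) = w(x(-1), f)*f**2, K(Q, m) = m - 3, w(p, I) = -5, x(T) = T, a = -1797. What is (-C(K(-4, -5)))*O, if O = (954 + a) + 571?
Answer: -87040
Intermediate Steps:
K(Q, m) = -3 + m
C(f) = -5*f**2
O = -272 (O = (954 - 1797) + 571 = -843 + 571 = -272)
(-C(K(-4, -5)))*O = -(-5)*(-3 - 5)**2*(-272) = -(-5)*(-8)**2*(-272) = -(-5)*64*(-272) = -1*(-320)*(-272) = 320*(-272) = -87040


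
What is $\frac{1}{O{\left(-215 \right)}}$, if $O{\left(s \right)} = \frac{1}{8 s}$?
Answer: $-1720$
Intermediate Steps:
$O{\left(s \right)} = \frac{1}{8 s}$
$\frac{1}{O{\left(-215 \right)}} = \frac{1}{\frac{1}{8} \frac{1}{-215}} = \frac{1}{\frac{1}{8} \left(- \frac{1}{215}\right)} = \frac{1}{- \frac{1}{1720}} = -1720$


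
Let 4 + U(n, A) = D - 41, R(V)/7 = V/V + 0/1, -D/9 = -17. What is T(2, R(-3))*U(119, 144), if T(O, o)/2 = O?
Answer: 432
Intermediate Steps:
D = 153 (D = -9*(-17) = 153)
R(V) = 7 (R(V) = 7*(V/V + 0/1) = 7*(1 + 0*1) = 7*(1 + 0) = 7*1 = 7)
T(O, o) = 2*O
U(n, A) = 108 (U(n, A) = -4 + (153 - 41) = -4 + 112 = 108)
T(2, R(-3))*U(119, 144) = (2*2)*108 = 4*108 = 432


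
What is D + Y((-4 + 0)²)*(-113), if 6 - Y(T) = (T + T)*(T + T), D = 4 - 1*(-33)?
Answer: 115071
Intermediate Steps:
D = 37 (D = 4 + 33 = 37)
Y(T) = 6 - 4*T² (Y(T) = 6 - (T + T)*(T + T) = 6 - 2*T*2*T = 6 - 4*T²)
D + Y((-4 + 0)²)*(-113) = 37 + (6 - 4*(-4 + 0)⁴)*(-113) = 37 + (6 - 4*((-4)²)²)*(-113) = 37 + (6 - 4*16²)*(-113) = 37 + (6 - 4*256)*(-113) = 37 + (6 - 1024)*(-113) = 37 - 1018*(-113) = 37 + 115034 = 115071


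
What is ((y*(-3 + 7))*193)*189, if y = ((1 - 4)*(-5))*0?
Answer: 0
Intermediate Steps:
y = 0 (y = -3*(-5)*0 = 15*0 = 0)
((y*(-3 + 7))*193)*189 = ((0*(-3 + 7))*193)*189 = ((0*4)*193)*189 = (0*193)*189 = 0*189 = 0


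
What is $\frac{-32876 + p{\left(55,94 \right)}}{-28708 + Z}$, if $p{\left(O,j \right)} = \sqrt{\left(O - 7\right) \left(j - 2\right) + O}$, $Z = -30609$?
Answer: $\frac{32876}{59317} - \frac{\sqrt{4471}}{59317} \approx 0.55311$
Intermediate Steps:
$p{\left(O,j \right)} = \sqrt{O + \left(-7 + O\right) \left(-2 + j\right)}$ ($p{\left(O,j \right)} = \sqrt{\left(-7 + O\right) \left(-2 + j\right) + O} = \sqrt{O + \left(-7 + O\right) \left(-2 + j\right)}$)
$\frac{-32876 + p{\left(55,94 \right)}}{-28708 + Z} = \frac{-32876 + \sqrt{14 - 55 - 658 + 55 \cdot 94}}{-28708 - 30609} = \frac{-32876 + \sqrt{14 - 55 - 658 + 5170}}{-59317} = \left(-32876 + \sqrt{4471}\right) \left(- \frac{1}{59317}\right) = \frac{32876}{59317} - \frac{\sqrt{4471}}{59317}$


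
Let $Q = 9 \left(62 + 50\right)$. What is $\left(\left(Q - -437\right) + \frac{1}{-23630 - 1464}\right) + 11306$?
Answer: $\frac{319973593}{25094} \approx 12751.0$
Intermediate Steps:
$Q = 1008$ ($Q = 9 \cdot 112 = 1008$)
$\left(\left(Q - -437\right) + \frac{1}{-23630 - 1464}\right) + 11306 = \left(\left(1008 - -437\right) + \frac{1}{-23630 - 1464}\right) + 11306 = \left(\left(1008 + 437\right) + \frac{1}{-25094}\right) + 11306 = \left(1445 - \frac{1}{25094}\right) + 11306 = \frac{36260829}{25094} + 11306 = \frac{319973593}{25094}$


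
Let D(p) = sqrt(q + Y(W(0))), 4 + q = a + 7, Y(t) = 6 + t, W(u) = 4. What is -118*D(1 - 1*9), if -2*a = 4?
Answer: -118*sqrt(11) ≈ -391.36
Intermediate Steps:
a = -2 (a = -1/2*4 = -2)
q = 1 (q = -4 + (-2 + 7) = -4 + 5 = 1)
D(p) = sqrt(11) (D(p) = sqrt(1 + (6 + 4)) = sqrt(1 + 10) = sqrt(11))
-118*D(1 - 1*9) = -118*sqrt(11)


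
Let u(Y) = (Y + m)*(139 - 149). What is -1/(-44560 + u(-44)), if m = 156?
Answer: 1/45680 ≈ 2.1891e-5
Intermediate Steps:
u(Y) = -1560 - 10*Y (u(Y) = (Y + 156)*(139 - 149) = (156 + Y)*(-10) = -1560 - 10*Y)
-1/(-44560 + u(-44)) = -1/(-44560 + (-1560 - 10*(-44))) = -1/(-44560 + (-1560 + 440)) = -1/(-44560 - 1120) = -1/(-45680) = -1*(-1/45680) = 1/45680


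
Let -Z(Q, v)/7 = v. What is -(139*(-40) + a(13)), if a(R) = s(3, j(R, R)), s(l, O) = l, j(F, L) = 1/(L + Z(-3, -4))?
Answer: 5557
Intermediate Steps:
Z(Q, v) = -7*v
j(F, L) = 1/(28 + L) (j(F, L) = 1/(L - 7*(-4)) = 1/(L + 28) = 1/(28 + L))
a(R) = 3
-(139*(-40) + a(13)) = -(139*(-40) + 3) = -(-5560 + 3) = -1*(-5557) = 5557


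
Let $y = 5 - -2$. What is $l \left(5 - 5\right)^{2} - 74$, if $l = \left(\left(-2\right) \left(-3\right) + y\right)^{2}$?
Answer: $-74$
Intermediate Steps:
$y = 7$ ($y = 5 + 2 = 7$)
$l = 169$ ($l = \left(\left(-2\right) \left(-3\right) + 7\right)^{2} = \left(6 + 7\right)^{2} = 13^{2} = 169$)
$l \left(5 - 5\right)^{2} - 74 = 169 \left(5 - 5\right)^{2} - 74 = 169 \cdot 0^{2} - 74 = 169 \cdot 0 - 74 = 0 - 74 = -74$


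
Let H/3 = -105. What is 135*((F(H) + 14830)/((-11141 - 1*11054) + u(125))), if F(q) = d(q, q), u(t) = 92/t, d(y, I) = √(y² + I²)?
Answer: -83418750/924761 - 1771875*√2/924761 ≈ -92.915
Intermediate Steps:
H = -315 (H = 3*(-105) = -315)
d(y, I) = √(I² + y²)
F(q) = √2*√(q²) (F(q) = √(q² + q²) = √(2*q²) = √2*√(q²))
135*((F(H) + 14830)/((-11141 - 1*11054) + u(125))) = 135*((√2*√((-315)²) + 14830)/((-11141 - 1*11054) + 92/125)) = 135*((√2*√99225 + 14830)/((-11141 - 11054) + 92*(1/125))) = 135*((√2*315 + 14830)/(-22195 + 92/125)) = 135*((315*√2 + 14830)/(-2774283/125)) = 135*((14830 + 315*√2)*(-125/2774283)) = 135*(-1853750/2774283 - 13125*√2/924761) = -83418750/924761 - 1771875*√2/924761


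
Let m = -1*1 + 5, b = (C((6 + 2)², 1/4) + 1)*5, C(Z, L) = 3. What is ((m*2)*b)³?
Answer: 4096000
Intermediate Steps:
b = 20 (b = (3 + 1)*5 = 4*5 = 20)
m = 4 (m = -1 + 5 = 4)
((m*2)*b)³ = ((4*2)*20)³ = (8*20)³ = 160³ = 4096000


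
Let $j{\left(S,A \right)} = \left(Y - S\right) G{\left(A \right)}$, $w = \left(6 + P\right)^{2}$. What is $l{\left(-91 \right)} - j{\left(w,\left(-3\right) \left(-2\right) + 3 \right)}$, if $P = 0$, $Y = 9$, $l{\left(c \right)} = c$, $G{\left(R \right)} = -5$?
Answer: $-226$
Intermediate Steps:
$w = 36$ ($w = \left(6 + 0\right)^{2} = 6^{2} = 36$)
$j{\left(S,A \right)} = -45 + 5 S$ ($j{\left(S,A \right)} = \left(9 - S\right) \left(-5\right) = -45 + 5 S$)
$l{\left(-91 \right)} - j{\left(w,\left(-3\right) \left(-2\right) + 3 \right)} = -91 - \left(-45 + 5 \cdot 36\right) = -91 - \left(-45 + 180\right) = -91 - 135 = -226$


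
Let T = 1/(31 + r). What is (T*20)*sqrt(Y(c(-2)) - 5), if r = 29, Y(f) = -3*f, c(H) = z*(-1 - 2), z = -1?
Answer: I*sqrt(14)/3 ≈ 1.2472*I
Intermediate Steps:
c(H) = 3 (c(H) = -(-1 - 2) = -1*(-3) = 3)
T = 1/60 (T = 1/(31 + 29) = 1/60 ≈ 0.016667)
(T*20)*sqrt(Y(c(-2)) - 5) = ((1/60)*20)*sqrt(-3*3 - 5) = sqrt(-9 - 5)/3 = sqrt(-14)/3 = (I*sqrt(14))/3 = I*sqrt(14)/3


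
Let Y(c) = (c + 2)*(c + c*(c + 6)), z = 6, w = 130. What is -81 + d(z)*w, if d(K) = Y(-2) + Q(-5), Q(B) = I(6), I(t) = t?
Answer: 699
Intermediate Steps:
Q(B) = 6
Y(c) = (2 + c)*(c + c*(6 + c))
d(K) = 6 (d(K) = -2*(14 + (-2)² + 9*(-2)) + 6 = -2*(14 + 4 - 18) + 6 = -2*0 + 6 = 0 + 6 = 6)
-81 + d(z)*w = -81 + 6*130 = -81 + 780 = 699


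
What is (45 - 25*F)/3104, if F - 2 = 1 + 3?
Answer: -105/3104 ≈ -0.033827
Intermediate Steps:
F = 6 (F = 2 + (1 + 3) = 2 + 4 = 6)
(45 - 25*F)/3104 = (45 - 25*6)/3104 = (45 - 150)*(1/3104) = -105*1/3104 = -105/3104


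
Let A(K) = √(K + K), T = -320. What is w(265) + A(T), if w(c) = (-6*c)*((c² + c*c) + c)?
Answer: -223736850 + 8*I*√10 ≈ -2.2374e+8 + 25.298*I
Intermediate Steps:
A(K) = √2*√K (A(K) = √(2*K) = √2*√K)
w(c) = -6*c*(c + 2*c²) (w(c) = (-6*c)*((c² + c²) + c) = (-6*c)*(2*c² + c) = (-6*c)*(c + 2*c²) = -6*c*(c + 2*c²))
w(265) + A(T) = 265²*(-6 - 12*265) + √2*√(-320) = 70225*(-6 - 3180) + √2*(8*I*√5) = 70225*(-3186) + 8*I*√10 = -223736850 + 8*I*√10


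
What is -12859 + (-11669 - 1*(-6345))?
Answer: -18183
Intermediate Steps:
-12859 + (-11669 - 1*(-6345)) = -12859 + (-11669 + 6345) = -12859 - 5324 = -18183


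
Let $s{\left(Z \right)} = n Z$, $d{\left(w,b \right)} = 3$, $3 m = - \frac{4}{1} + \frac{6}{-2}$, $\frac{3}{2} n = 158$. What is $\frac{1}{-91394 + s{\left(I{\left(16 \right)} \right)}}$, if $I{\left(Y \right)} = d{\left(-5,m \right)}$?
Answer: $- \frac{1}{91078} \approx -1.098 \cdot 10^{-5}$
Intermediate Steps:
$n = \frac{316}{3}$ ($n = \frac{2}{3} \cdot 158 = \frac{316}{3} \approx 105.33$)
$m = - \frac{7}{3}$ ($m = \frac{- \frac{4}{1} + \frac{6}{-2}}{3} = \frac{\left(-4\right) 1 + 6 \left(- \frac{1}{2}\right)}{3} = \frac{-4 - 3}{3} = \frac{1}{3} \left(-7\right) = - \frac{7}{3} \approx -2.3333$)
$I{\left(Y \right)} = 3$
$s{\left(Z \right)} = \frac{316 Z}{3}$
$\frac{1}{-91394 + s{\left(I{\left(16 \right)} \right)}} = \frac{1}{-91394 + \frac{316}{3} \cdot 3} = \frac{1}{-91394 + 316} = \frac{1}{-91078} = - \frac{1}{91078}$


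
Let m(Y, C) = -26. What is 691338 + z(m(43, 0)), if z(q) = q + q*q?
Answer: 691988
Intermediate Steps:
z(q) = q + q**2
691338 + z(m(43, 0)) = 691338 - 26*(1 - 26) = 691338 - 26*(-25) = 691338 + 650 = 691988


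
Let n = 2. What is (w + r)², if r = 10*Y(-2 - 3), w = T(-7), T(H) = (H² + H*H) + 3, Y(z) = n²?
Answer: 19881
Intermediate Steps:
Y(z) = 4 (Y(z) = 2² = 4)
T(H) = 3 + 2*H² (T(H) = (H² + H²) + 3 = 2*H² + 3 = 3 + 2*H²)
w = 101 (w = 3 + 2*(-7)² = 3 + 2*49 = 3 + 98 = 101)
r = 40 (r = 10*4 = 40)
(w + r)² = (101 + 40)² = 141² = 19881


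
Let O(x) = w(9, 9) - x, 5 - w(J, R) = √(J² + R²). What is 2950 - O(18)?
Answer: 2963 + 9*√2 ≈ 2975.7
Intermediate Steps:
w(J, R) = 5 - √(J² + R²)
O(x) = 5 - x - 9*√2 (O(x) = (5 - √(9² + 9²)) - x = (5 - √(81 + 81)) - x = (5 - √162) - x = (5 - 9*√2) - x = 5 - x - 9*√2)
2950 - O(18) = 2950 - (5 - 1*18 - 9*√2) = 2950 - (5 - 18 - 9*√2) = 2950 - (-13 - 9*√2) = 2950 + (13 + 9*√2) = 2963 + 9*√2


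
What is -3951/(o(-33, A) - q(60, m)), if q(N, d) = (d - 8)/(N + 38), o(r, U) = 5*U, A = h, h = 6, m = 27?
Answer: -387198/2921 ≈ -132.56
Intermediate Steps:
A = 6
q(N, d) = (-8 + d)/(38 + N)
-3951/(o(-33, A) - q(60, m)) = -3951/(5*6 - (-8 + 27)/(38 + 60)) = -3951/(30 - 19/98) = -3951/2921/98 = -3951*98/2921 = -387198/2921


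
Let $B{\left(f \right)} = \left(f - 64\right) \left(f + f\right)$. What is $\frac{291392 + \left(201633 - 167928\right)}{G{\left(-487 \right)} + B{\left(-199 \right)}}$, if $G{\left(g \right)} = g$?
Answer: $\frac{325097}{104187} \approx 3.1203$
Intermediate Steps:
$B{\left(f \right)} = 2 f \left(-64 + f\right)$ ($B{\left(f \right)} = \left(-64 + f\right) 2 f = 2 f \left(-64 + f\right)$)
$\frac{291392 + \left(201633 - 167928\right)}{G{\left(-487 \right)} + B{\left(-199 \right)}} = \frac{291392 + \left(201633 - 167928\right)}{-487 + 2 \left(-199\right) \left(-64 - 199\right)} = \frac{291392 + \left(201633 - 167928\right)}{-487 + 2 \left(-199\right) \left(-263\right)} = \frac{291392 + 33705}{-487 + 104674} = \frac{325097}{104187}$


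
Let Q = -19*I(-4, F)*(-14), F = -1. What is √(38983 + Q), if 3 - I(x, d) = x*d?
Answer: √38717 ≈ 196.77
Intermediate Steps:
I(x, d) = 3 - d*x (I(x, d) = 3 - x*d = 3 - d*x)
Q = -266 (Q = -19*(3 - 1*(-1)*(-4))*(-14) = -19*(3 - 4)*(-14) = -19*(-1)*(-14) = 19*(-14) = -266)
√(38983 + Q) = √(38983 - 266) = √38717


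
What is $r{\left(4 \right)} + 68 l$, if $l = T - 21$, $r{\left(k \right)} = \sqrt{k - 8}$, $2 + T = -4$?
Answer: $-1836 + 2 i \approx -1836.0 + 2.0 i$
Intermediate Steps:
$T = -6$ ($T = -2 - 4 = -6$)
$r{\left(k \right)} = \sqrt{-8 + k}$
$l = -27$ ($l = -6 - 21 = -27$)
$r{\left(4 \right)} + 68 l = \sqrt{-8 + 4} + 68 \left(-27\right) = \sqrt{-4} - 1836 = 2 i - 1836 = -1836 + 2 i$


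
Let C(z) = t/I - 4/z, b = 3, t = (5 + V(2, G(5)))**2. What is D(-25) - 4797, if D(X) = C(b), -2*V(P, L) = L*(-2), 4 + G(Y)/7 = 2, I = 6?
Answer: -28709/6 ≈ -4784.8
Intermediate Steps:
G(Y) = -14 (G(Y) = -28 + 7*2 = -28 + 14 = -14)
V(P, L) = L (V(P, L) = -L*(-2)/2 = -(-1)*L = L)
t = 81 (t = (5 - 14)**2 = (-9)**2 = 81)
C(z) = 27/2 - 4/z (C(z) = 81/6 - 4/z = 81*(1/6) - 4/z = 27/2 - 4/z)
D(X) = 73/6 (D(X) = 27/2 - 4/3 = 73/6)
D(-25) - 4797 = 73/6 - 4797 = -28709/6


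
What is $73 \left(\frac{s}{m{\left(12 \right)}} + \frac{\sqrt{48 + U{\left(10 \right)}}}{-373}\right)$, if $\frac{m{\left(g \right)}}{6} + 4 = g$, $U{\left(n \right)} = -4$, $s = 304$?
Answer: $\frac{1387}{3} - \frac{146 \sqrt{11}}{373} \approx 461.04$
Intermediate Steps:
$m{\left(g \right)} = -24 + 6 g$
$73 \left(\frac{s}{m{\left(12 \right)}} + \frac{\sqrt{48 + U{\left(10 \right)}}}{-373}\right) = 73 \left(\frac{304}{-24 + 6 \cdot 12} + \frac{\sqrt{48 - 4}}{-373}\right) = 73 \left(\frac{304}{-24 + 72} + \sqrt{44} \left(- \frac{1}{373}\right)\right) = 73 \left(\frac{304}{48} + 2 \sqrt{11} \left(- \frac{1}{373}\right)\right) = 73 \left(304 \cdot \frac{1}{48} - \frac{2 \sqrt{11}}{373}\right) = 73 \left(\frac{19}{3} - \frac{2 \sqrt{11}}{373}\right) = \frac{1387}{3} - \frac{146 \sqrt{11}}{373}$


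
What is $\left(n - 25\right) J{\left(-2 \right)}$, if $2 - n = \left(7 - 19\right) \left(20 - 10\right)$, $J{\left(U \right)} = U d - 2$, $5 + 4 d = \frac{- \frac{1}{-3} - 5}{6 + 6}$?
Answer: $\frac{2425}{36} \approx 67.361$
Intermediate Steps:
$d = - \frac{97}{72}$ ($d = - \frac{5}{4} + \frac{\left(- \frac{1}{-3} - 5\right) \frac{1}{6 + 6}}{4} = - \frac{5}{4} + \frac{\left(\left(-1\right) \left(- \frac{1}{3}\right) - 5\right) \frac{1}{12}}{4} = - \frac{5}{4} + \frac{\left(\frac{1}{3} - 5\right) \frac{1}{12}}{4} = - \frac{5}{4} + \frac{\left(- \frac{14}{3}\right) \frac{1}{12}}{4} = - \frac{5}{4} + \frac{1}{4} \left(- \frac{7}{18}\right) = - \frac{5}{4} - \frac{7}{72} = - \frac{97}{72} \approx -1.3472$)
$J{\left(U \right)} = -2 - \frac{97 U}{72}$ ($J{\left(U \right)} = U \left(- \frac{97}{72}\right) - 2 = - \frac{97 U}{72} - 2 = -2 - \frac{97 U}{72}$)
$n = 122$ ($n = 2 - \left(7 - 19\right) \left(20 - 10\right) = 2 - \left(-12\right) 10 = 2 - -120 = 2 + 120 = 122$)
$\left(n - 25\right) J{\left(-2 \right)} = \left(122 - 25\right) \left(-2 - - \frac{97}{36}\right) = 97 \left(-2 + \frac{97}{36}\right) = 97 \cdot \frac{25}{36} = \frac{2425}{36}$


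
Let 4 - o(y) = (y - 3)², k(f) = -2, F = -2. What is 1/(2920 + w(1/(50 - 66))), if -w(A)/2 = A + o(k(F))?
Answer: 8/23697 ≈ 0.00033760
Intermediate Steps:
o(y) = 4 - (-3 + y)² (o(y) = 4 - (y - 3)² = 4 - (-3 + y)²)
w(A) = 42 - 2*A (w(A) = -2*(A + (4 - (-3 - 2)²)) = -2*(A + (4 - 1*(-5)²)) = -2*(A + (4 - 1*25)) = -2*(A + (4 - 25)) = -2*(A - 21) = -2*(-21 + A) = 42 - 2*A)
1/(2920 + w(1/(50 - 66))) = 1/(2920 + (42 - 2/(50 - 66))) = 1/(2920 + (42 - 2/(-16))) = 1/(2920 + (42 - 2*(-1/16))) = 1/(2920 + (42 + ⅛)) = 1/(2920 + 337/8) = 1/(23697/8) = 8/23697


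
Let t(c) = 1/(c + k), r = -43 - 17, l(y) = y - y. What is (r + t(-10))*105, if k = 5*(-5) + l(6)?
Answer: -6303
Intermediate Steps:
l(y) = 0
r = -60
k = -25 (k = 5*(-5) + 0 = -25 + 0 = -25)
t(c) = 1/(-25 + c) (t(c) = 1/(c - 25) = 1/(-25 + c))
(r + t(-10))*105 = (-60 + 1/(-25 - 10))*105 = (-60 + 1/(-35))*105 = (-60 - 1/35)*105 = -2101/35*105 = -6303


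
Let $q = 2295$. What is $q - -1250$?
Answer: $3545$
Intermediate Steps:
$q - -1250 = 2295 - -1250 = 2295 + 1250 = 3545$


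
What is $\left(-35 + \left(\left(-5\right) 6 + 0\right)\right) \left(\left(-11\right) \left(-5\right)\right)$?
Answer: $-3575$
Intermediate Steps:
$\left(-35 + \left(\left(-5\right) 6 + 0\right)\right) \left(\left(-11\right) \left(-5\right)\right) = \left(-35 + \left(-30 + 0\right)\right) 55 = \left(-35 - 30\right) 55 = \left(-65\right) 55 = -3575$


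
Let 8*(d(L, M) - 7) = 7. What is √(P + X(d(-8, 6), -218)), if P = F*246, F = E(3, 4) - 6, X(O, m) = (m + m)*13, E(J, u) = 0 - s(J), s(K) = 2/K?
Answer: 6*I*√203 ≈ 85.487*I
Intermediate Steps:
E(J, u) = -2/J (E(J, u) = 0 - 2/J = -2/J)
d(L, M) = 63/8 (d(L, M) = 7 + (⅛)*7 = 7 + 7/8 = 63/8)
X(O, m) = 26*m (X(O, m) = (2*m)*13 = 26*m)
F = -20/3 (F = -2/3 - 6 = -2*⅓ - 6 = -⅔ - 6 = -20/3 ≈ -6.6667)
P = -1640 (P = -20/3*246 = -1640)
√(P + X(d(-8, 6), -218)) = √(-1640 + 26*(-218)) = √(-1640 - 5668) = √(-7308) = 6*I*√203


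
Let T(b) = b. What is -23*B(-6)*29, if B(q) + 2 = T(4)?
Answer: -1334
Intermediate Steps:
B(q) = 2 (B(q) = -2 + 4 = 2)
-23*B(-6)*29 = -23*2*29 = -46*29 = -1334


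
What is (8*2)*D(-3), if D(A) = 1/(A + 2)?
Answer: -16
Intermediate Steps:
D(A) = 1/(2 + A)
(8*2)*D(-3) = (8*2)/(2 - 3) = 16/(-1) = 16*(-1) = -16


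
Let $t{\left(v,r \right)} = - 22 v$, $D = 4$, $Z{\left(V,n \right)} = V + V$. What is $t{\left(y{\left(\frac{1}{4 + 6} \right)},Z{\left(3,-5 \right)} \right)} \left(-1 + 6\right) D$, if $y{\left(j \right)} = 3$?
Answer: $-1320$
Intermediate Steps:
$Z{\left(V,n \right)} = 2 V$
$t{\left(y{\left(\frac{1}{4 + 6} \right)},Z{\left(3,-5 \right)} \right)} \left(-1 + 6\right) D = \left(-22\right) 3 \left(-1 + 6\right) 4 = - 66 \cdot 5 \cdot 4 = \left(-66\right) 20 = -1320$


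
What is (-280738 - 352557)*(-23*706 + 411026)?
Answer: -250017266460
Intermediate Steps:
(-280738 - 352557)*(-23*706 + 411026) = -633295*(-16238 + 411026) = -633295*394788 = -250017266460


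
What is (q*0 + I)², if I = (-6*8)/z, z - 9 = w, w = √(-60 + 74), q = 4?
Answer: 2304/(9 + √14)² ≈ 14.192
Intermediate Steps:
w = √14 ≈ 3.7417
z = 9 + √14 ≈ 12.742
I = -48/(9 + √14) (I = (-6*8)/(9 + √14) = -48/(9 + √14) ≈ -3.7672)
(q*0 + I)² = (4*0 + (-432/67 + 48*√14/67))² = (0 + (-432/67 + 48*√14/67))² = (-432/67 + 48*√14/67)²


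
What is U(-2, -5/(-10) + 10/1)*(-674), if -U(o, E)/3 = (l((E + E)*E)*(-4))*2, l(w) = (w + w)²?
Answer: -3145924656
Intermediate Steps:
l(w) = 4*w² (l(w) = (2*w)² = 4*w²)
U(o, E) = 384*E⁴ (U(o, E) = -3*(4*((E + E)*E)²)*(-4)*2 = -3*(4*((2*E)*E)²)*(-4)*2 = -3*(4*(2*E²)²)*(-4)*2 = -3*(4*(4*E⁴))*(-4)*2 = -3*(16*E⁴)*(-4)*2 = -3*(-64*E⁴)*2 = -(-384)*E⁴ = 384*E⁴)
U(-2, -5/(-10) + 10/1)*(-674) = (384*(-5/(-10) + 10/1)⁴)*(-674) = (384*(-5*(-⅒) + 10*1)⁴)*(-674) = (384*(½ + 10)⁴)*(-674) = (384*(21/2)⁴)*(-674) = (384*(194481/16))*(-674) = 4667544*(-674) = -3145924656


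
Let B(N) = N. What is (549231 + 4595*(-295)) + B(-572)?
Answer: -806866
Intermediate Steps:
(549231 + 4595*(-295)) + B(-572) = (549231 + 4595*(-295)) - 572 = (549231 - 1355525) - 572 = -806294 - 572 = -806866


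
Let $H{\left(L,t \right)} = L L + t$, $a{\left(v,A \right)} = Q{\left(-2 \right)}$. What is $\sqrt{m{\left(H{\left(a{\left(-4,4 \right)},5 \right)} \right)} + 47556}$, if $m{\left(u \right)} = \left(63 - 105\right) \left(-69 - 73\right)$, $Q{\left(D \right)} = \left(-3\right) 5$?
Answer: $4 \sqrt{3345} \approx 231.34$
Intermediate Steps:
$Q{\left(D \right)} = -15$
$a{\left(v,A \right)} = -15$
$H{\left(L,t \right)} = t + L^{2}$ ($H{\left(L,t \right)} = L^{2} + t = t + L^{2}$)
$m{\left(u \right)} = 5964$ ($m{\left(u \right)} = \left(-42\right) \left(-142\right) = 5964$)
$\sqrt{m{\left(H{\left(a{\left(-4,4 \right)},5 \right)} \right)} + 47556} = \sqrt{5964 + 47556} = \sqrt{53520} = 4 \sqrt{3345}$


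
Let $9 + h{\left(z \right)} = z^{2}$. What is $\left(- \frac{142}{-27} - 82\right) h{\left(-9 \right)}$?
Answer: $- \frac{16576}{3} \approx -5525.3$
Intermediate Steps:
$h{\left(z \right)} = -9 + z^{2}$
$\left(- \frac{142}{-27} - 82\right) h{\left(-9 \right)} = \left(- \frac{142}{-27} - 82\right) \left(-9 + \left(-9\right)^{2}\right) = \left(\left(-142\right) \left(- \frac{1}{27}\right) - 82\right) \left(-9 + 81\right) = \left(\frac{142}{27} - 82\right) 72 = \left(- \frac{2072}{27}\right) 72 = - \frac{16576}{3}$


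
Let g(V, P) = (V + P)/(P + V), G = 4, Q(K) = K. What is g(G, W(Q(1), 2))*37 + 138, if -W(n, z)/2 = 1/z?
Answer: 175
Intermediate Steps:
W(n, z) = -2/z
g(V, P) = 1 (g(V, P) = (P + V)/(P + V) = 1)
g(G, W(Q(1), 2))*37 + 138 = 1*37 + 138 = 37 + 138 = 175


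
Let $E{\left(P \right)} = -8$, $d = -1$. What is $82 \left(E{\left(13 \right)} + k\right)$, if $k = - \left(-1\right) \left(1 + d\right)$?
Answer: $-656$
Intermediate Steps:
$k = 0$ ($k = - \left(-1\right) \left(1 - 1\right) = - \left(-1\right) 0 = \left(-1\right) 0 = 0$)
$82 \left(E{\left(13 \right)} + k\right) = 82 \left(-8 + 0\right) = 82 \left(-8\right) = -656$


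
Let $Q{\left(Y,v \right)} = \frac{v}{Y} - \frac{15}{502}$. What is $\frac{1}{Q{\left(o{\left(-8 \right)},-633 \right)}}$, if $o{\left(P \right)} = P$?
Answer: $\frac{2008}{158823} \approx 0.012643$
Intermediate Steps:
$Q{\left(Y,v \right)} = - \frac{15}{502} + \frac{v}{Y}$ ($Q{\left(Y,v \right)} = \frac{v}{Y} - \frac{15}{502} = - \frac{15}{502} + \frac{v}{Y}$)
$\frac{1}{Q{\left(o{\left(-8 \right)},-633 \right)}} = \frac{1}{- \frac{15}{502} - \frac{633}{-8}} = \frac{1}{- \frac{15}{502} - - \frac{633}{8}} = \frac{1}{- \frac{15}{502} + \frac{633}{8}} = \frac{1}{\frac{158823}{2008}} = \frac{2008}{158823}$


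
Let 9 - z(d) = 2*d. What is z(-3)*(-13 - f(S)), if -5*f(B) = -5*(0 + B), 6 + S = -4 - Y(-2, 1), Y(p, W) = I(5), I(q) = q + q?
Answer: 105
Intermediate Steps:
I(q) = 2*q
Y(p, W) = 10 (Y(p, W) = 2*5 = 10)
z(d) = 9 - 2*d
S = -20 (S = -6 + (-4 - 1*10) = -6 + (-4 - 10) = -6 - 14 = -20)
f(B) = B (f(B) = -(-1)*(0 + B) = -(-1)*B = B)
z(-3)*(-13 - f(S)) = (9 - 2*(-3))*(-13 - 1*(-20)) = (9 + 6)*(-13 + 20) = 15*7 = 105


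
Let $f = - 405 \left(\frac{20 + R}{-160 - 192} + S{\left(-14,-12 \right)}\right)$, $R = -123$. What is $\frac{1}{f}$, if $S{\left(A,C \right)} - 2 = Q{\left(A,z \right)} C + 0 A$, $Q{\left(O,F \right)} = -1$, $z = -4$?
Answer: $- \frac{352}{2037555} \approx -0.00017276$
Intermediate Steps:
$S{\left(A,C \right)} = 2 - C$ ($S{\left(A,C \right)} = 2 + \left(- C + 0 A\right) = 2 + \left(- C + 0\right) = 2 - C$)
$f = - \frac{2037555}{352}$ ($f = - 405 \left(\frac{20 - 123}{-160 - 192} + \left(2 - -12\right)\right) = - 405 \left(- \frac{103}{-352} + \left(2 + 12\right)\right) = - 405 \left(\left(-103\right) \left(- \frac{1}{352}\right) + 14\right) = - 405 \left(\frac{103}{352} + 14\right) = \left(-405\right) \frac{5031}{352} = - \frac{2037555}{352} \approx -5788.5$)
$\frac{1}{f} = \frac{1}{- \frac{2037555}{352}} = - \frac{352}{2037555}$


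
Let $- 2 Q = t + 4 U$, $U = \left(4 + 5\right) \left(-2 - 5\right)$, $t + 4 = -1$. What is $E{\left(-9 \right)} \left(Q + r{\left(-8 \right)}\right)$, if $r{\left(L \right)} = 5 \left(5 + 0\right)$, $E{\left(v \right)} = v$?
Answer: $- \frac{2763}{2} \approx -1381.5$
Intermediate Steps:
$t = -5$ ($t = -4 - 1 = -5$)
$U = -63$ ($U = 9 \left(-7\right) = -63$)
$Q = \frac{257}{2}$ ($Q = - \frac{-5 + 4 \left(-63\right)}{2} = - \frac{-5 - 252}{2} = \left(- \frac{1}{2}\right) \left(-257\right) = \frac{257}{2} \approx 128.5$)
$r{\left(L \right)} = 25$ ($r{\left(L \right)} = 5 \cdot 5 = 25$)
$E{\left(-9 \right)} \left(Q + r{\left(-8 \right)}\right) = - 9 \left(\frac{257}{2} + 25\right) = \left(-9\right) \frac{307}{2} = - \frac{2763}{2}$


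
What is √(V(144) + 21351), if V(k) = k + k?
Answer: √21639 ≈ 147.10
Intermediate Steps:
V(k) = 2*k
√(V(144) + 21351) = √(2*144 + 21351) = √(288 + 21351) = √21639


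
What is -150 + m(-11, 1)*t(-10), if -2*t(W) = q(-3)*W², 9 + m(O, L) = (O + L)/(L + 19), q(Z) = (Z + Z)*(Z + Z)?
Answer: 16950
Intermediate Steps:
q(Z) = 4*Z² (q(Z) = (2*Z)*(2*Z) = 4*Z²)
m(O, L) = -9 + (L + O)/(19 + L) (m(O, L) = -9 + (O + L)/(L + 19) = -9 + (L + O)/(19 + L))
t(W) = -18*W² (t(W) = -4*(-3)²*W²/2 = -4*9*W²/2 = -18*W²)
-150 + m(-11, 1)*t(-10) = -150 + ((-171 - 11 - 8*1)/(19 + 1))*(-18*(-10)²) = -150 + ((-171 - 11 - 8)/20)*(-18*100) = -150 + ((1/20)*(-190))*(-1800) = -150 - 19/2*(-1800) = -150 + 17100 = 16950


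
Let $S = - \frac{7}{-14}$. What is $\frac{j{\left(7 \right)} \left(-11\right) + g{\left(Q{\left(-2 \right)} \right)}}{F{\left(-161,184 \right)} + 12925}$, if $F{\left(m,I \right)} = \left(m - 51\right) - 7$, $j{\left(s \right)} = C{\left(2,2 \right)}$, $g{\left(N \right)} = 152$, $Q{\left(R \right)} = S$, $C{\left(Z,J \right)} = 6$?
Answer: $\frac{43}{6353} \approx 0.0067685$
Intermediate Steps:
$S = \frac{1}{2}$ ($S = \left(-7\right) \left(- \frac{1}{14}\right) = \frac{1}{2} \approx 0.5$)
$Q{\left(R \right)} = \frac{1}{2}$
$j{\left(s \right)} = 6$
$F{\left(m,I \right)} = -58 + m$ ($F{\left(m,I \right)} = \left(-51 + m\right) - 7 = -58 + m$)
$\frac{j{\left(7 \right)} \left(-11\right) + g{\left(Q{\left(-2 \right)} \right)}}{F{\left(-161,184 \right)} + 12925} = \frac{6 \left(-11\right) + 152}{\left(-58 - 161\right) + 12925} = \frac{-66 + 152}{-219 + 12925} = \frac{86}{12706} = 86 \cdot \frac{1}{12706} = \frac{43}{6353}$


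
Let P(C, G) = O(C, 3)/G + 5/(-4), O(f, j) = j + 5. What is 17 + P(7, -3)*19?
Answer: -689/12 ≈ -57.417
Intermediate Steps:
O(f, j) = 5 + j
P(C, G) = -5/4 + 8/G (P(C, G) = (5 + 3)/G + 5/(-4) = 8/G + 5*(-1/4) = 8/G - 5/4 = -5/4 + 8/G)
17 + P(7, -3)*19 = 17 + (-5/4 + 8/(-3))*19 = 17 + (-5/4 + 8*(-1/3))*19 = 17 + (-5/4 - 8/3)*19 = 17 - 47/12*19 = 17 - 893/12 = -689/12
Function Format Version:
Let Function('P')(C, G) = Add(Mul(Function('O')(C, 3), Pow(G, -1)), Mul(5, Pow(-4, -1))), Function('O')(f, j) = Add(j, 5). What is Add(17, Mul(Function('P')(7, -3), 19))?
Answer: Rational(-689, 12) ≈ -57.417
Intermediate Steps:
Function('O')(f, j) = Add(5, j)
Function('P')(C, G) = Add(Rational(-5, 4), Mul(8, Pow(G, -1))) (Function('P')(C, G) = Add(Mul(Add(5, 3), Pow(G, -1)), Mul(5, Pow(-4, -1))) = Add(Mul(8, Pow(G, -1)), Mul(5, Rational(-1, 4))) = Add(Mul(8, Pow(G, -1)), Rational(-5, 4)) = Add(Rational(-5, 4), Mul(8, Pow(G, -1))))
Add(17, Mul(Function('P')(7, -3), 19)) = Add(17, Mul(Add(Rational(-5, 4), Mul(8, Pow(-3, -1))), 19)) = Add(17, Mul(Add(Rational(-5, 4), Mul(8, Rational(-1, 3))), 19)) = Add(17, Mul(Add(Rational(-5, 4), Rational(-8, 3)), 19)) = Add(17, Mul(Rational(-47, 12), 19)) = Add(17, Rational(-893, 12)) = Rational(-689, 12)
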